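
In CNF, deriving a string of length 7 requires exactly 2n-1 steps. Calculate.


Chomsky Normal Form derivation:
String length n = 7
Each step either:
  - Splits a nonterminal into two (n-1 such steps)
  - Converts a nonterminal to terminal (n such steps)
Total = (n-1) + n = 2n - 1
= 2(7) - 1
= 14 - 1
= 13

13


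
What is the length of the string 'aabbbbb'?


String: 'aabbbbb'
Counting characters:
  'a' appears 2 time(s)
  'b' appears 5 time(s)
Total length = 2 + 5 = 7

7


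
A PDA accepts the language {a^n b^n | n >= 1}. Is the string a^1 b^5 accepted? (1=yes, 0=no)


Language requires equal numbers of a's and b's
PDA pushes for each 'a', pops for each 'b'
Number of a's = 1
Number of b's = 5
1 != 5 -> Reject

0


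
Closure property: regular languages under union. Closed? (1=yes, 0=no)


Regular languages are closed under:
- Union (DFA product construction)
- Intersection (DFA product construction)
- Complement (swap accept/reject states)
- Concatenation (NFA construction)
- Kleene star (NFA construction)
union is in this list
Therefore: closed

1


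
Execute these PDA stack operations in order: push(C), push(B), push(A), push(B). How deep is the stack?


Tracing stack operations:
  push(C) -> stack = [C], depth=1
  push(B) -> stack = [C,B], depth=2
  push(A) -> stack = [C,B,A], depth=3
  push(B) -> stack = [C,B,A,B], depth=4
Final depth = 4

4


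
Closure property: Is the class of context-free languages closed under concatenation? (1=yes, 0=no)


CFL closure properties:
  Closed under: union, concatenation, Kleene star
  NOT closed under: intersection, complement
Operation 'concatenation' is in closed list -> Yes (closed)

1


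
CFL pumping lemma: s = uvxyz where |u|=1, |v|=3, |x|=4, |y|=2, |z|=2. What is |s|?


|s| = |u| + |v| + |x| + |y| + |z|
= 1 + 3 + 4 + 2 + 2
= 4 + 4 + 4
= 8 + 4
= 12

12


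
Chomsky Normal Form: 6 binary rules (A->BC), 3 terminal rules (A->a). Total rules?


CNF allows two rule forms:
  A -> BC (binary): 6 rules
  A -> a (terminal): 3 rules
Total = 6 + 3 = 9

9


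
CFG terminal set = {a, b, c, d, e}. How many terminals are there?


Terminal symbols: a, b, c, d, e
Counting each: a (#1), b (#2), c (#3), d (#4), e (#5)
Total = 5

5


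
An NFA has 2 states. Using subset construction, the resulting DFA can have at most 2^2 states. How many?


NFA has 2 states
Subset construction: each DFA state = subset of NFA states
Maximum subsets = 2^2
2^2 = 4

4


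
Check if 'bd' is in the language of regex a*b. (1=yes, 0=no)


Pattern: a*b
String: 'bd'
Pattern requires: zero or more 'a's followed by exactly one 'b'
Found 0 leading 'a's
Remaining: 'bd'
Remaining is not 'b' -> no match
Result: 0

0


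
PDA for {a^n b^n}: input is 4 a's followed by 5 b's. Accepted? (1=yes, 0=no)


Language requires equal numbers of a's and b's
PDA pushes for each 'a', pops for each 'b'
Number of a's = 4
Number of b's = 5
4 != 5 -> Reject

0


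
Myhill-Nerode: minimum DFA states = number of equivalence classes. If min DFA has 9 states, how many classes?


Myhill-Nerode theorem:
Number of equivalence classes = number of states in minimal DFA
Minimal DFA states = 9
Therefore equivalence classes = 9

9


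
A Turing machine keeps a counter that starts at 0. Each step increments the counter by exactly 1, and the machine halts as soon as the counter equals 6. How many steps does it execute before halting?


Counter starts at 0. Counting sequence:
  Step 1: counter = 1
  Step 2: counter = 2
  Step 3: counter = 3
  Step 4: counter = 4
  Step 5: counter = 5
  Step 6: counter = 6
Counter reached 6 -> halt
Total steps = 6

6


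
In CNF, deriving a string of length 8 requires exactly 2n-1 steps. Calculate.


Chomsky Normal Form derivation:
String length n = 8
Each step either:
  - Splits a nonterminal into two (n-1 such steps)
  - Converts a nonterminal to terminal (n such steps)
Total = (n-1) + n = 2n - 1
= 2(8) - 1
= 16 - 1
= 15

15


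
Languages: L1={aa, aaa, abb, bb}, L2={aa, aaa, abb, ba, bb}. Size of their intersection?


L1 = {aa, aaa, abb, bb}
L2 = {aa, aaa, abb, ba, bb}
Checking each string in L1 against L2:
  'aa': in L2? Yes
  'aaa': in L2? Yes
  'abb': in L2? Yes
  'bb': in L2? Yes
Intersection = {aa, aaa, abb, bb}
|L1 ∩ L2| = 4

4


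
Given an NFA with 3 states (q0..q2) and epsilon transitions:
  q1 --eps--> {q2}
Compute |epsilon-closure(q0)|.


Starting from q0
Initialize closure = {q0}
q0 has no outgoing epsilon transitions -> nothing to add
Final closure: {q0}
Size = 1

1


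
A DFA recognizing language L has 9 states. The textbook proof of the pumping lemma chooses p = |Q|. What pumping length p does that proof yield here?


Pumping lemma for regular languages (standard proof):
Take p = |Q|, the number of DFA states.
Any string of length >= |Q| passes through |Q|+1 states while reading its first |Q| symbols,
so by pigeonhole some state repeats, giving the loop that can be pumped.
Here |Q| = 9
Therefore the proof uses p = 9

9


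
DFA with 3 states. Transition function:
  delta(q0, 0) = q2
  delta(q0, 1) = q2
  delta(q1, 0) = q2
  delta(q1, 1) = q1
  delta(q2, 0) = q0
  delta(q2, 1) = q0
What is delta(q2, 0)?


Looking up transition function:
delta(q2, 0) in the table
Row: q2, Column: 0
Result: q0

q0


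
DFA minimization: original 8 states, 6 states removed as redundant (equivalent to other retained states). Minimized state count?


Original DFA: 8 states
Redundant states removed: 6
Minimized states = original - removed
= 8 - 6
= 2

2


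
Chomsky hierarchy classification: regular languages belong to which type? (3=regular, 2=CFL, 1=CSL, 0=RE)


Chomsky hierarchy levels:
  Type 3: Regular (DFA/NFA/regex)
  Type 2: Context-free (PDA)
  Type 1: Context-sensitive
  Type 0: Recursively enumerable (TM)
'regular' corresponds to Type 3

3


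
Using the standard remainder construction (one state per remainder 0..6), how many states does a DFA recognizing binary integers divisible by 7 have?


Divisibility by 7 is tracked via the remainder mod 7: 0, 1, ..., 6
The construction assigns one state to each remainder
Number of remainders = 7

7


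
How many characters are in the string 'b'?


String: 'b'
Counting characters:
  'b' appears 1 time(s)
Total length = 0 + 1 = 1

1


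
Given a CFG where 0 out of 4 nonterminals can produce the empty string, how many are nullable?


Nonterminals: {S, A, B, C}
A nonterminal is nullable if it can derive epsilon
Counting nullable nonterminals: 0
Total nullable = 0

0


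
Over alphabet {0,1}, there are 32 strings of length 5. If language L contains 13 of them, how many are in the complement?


Alphabet: {0,1}
String length: 5
Total strings of length 5 = 2^5 = 32
Strings in L = 13
Complement = total - |L|
= 32 - 13
= 19

19


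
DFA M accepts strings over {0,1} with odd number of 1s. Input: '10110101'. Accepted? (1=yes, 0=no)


DFA has 2 states: q_even (start, accept=no) and q_odd
Processing string '10110101' character by character:
  Position 0: read '1', 1-count=1 -> q_odd
  Position 1: read '0', 1-count=1 -> q_odd (no change)
  Position 2: read '1', 1-count=2 -> q_even
  Position 3: read '1', 1-count=3 -> q_odd
  Position 4: read '0', 1-count=3 -> q_odd (no change)
  Position 5: read '1', 1-count=4 -> q_even
  Position 6: read '0', 1-count=4 -> q_even (no change)
  Position 7: read '1', 1-count=5 -> q_odd
Final state: q_odd, total 1s = 5 (odd); the DFA requires an odd count -> accept

1


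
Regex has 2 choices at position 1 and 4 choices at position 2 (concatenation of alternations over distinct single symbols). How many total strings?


First group: 2 alternatives
Second group: 4 alternatives
Concatenation: each choice from group 1 pairs with each from group 2
Total = 2 x 4 = 8

8


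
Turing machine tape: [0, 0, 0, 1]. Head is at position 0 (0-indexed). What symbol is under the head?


Tape: [0, 0, 0, 1]
Positions: 0 1 2 3
Values:    0 0 0 1
Head at position 0
tape[0] = 0

0


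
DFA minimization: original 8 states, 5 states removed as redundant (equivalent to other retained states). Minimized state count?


Original DFA: 8 states
Redundant states removed: 5
Minimized states = original - removed
= 8 - 5
= 3

3


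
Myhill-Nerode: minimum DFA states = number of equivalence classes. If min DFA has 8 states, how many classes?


Myhill-Nerode theorem:
Number of equivalence classes = number of states in minimal DFA
Minimal DFA states = 8
Therefore equivalence classes = 8

8


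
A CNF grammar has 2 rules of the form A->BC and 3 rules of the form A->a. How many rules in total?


CNF allows two rule forms:
  A -> BC (binary): 2 rules
  A -> a (terminal): 3 rules
Total = 2 + 3 = 5

5


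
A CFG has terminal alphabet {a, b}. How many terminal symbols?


Terminal symbols: a, b
Counting each: a (#1), b (#2)
Total = 2

2


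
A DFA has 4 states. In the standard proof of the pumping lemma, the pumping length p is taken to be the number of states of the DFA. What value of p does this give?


Pumping lemma for regular languages (standard proof):
Take p = |Q|, the number of DFA states.
Any string of length >= |Q| passes through |Q|+1 states while reading its first |Q| symbols,
so by pigeonhole some state repeats, giving the loop that can be pumped.
Here |Q| = 4
Therefore the proof uses p = 4

4


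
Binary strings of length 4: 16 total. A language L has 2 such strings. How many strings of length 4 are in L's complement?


Alphabet: {0,1}
String length: 4
Total strings of length 4 = 2^4 = 16
Strings in L = 2
Complement = total - |L|
= 16 - 2
= 14

14


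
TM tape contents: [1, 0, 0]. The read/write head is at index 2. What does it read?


Tape: [1, 0, 0]
Positions: 0 1 2
Values:    1 0 0
Head at position 2
tape[2] = 0

0


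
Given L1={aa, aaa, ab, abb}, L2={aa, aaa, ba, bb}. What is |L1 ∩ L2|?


L1 = {aa, aaa, ab, abb}
L2 = {aa, aaa, ba, bb}
Checking each string in L1 against L2:
  'aa': in L2? Yes
  'aaa': in L2? Yes
  'ab': in L2? No
  'abb': in L2? No
Intersection = {aa, aaa}
|L1 ∩ L2| = 2

2


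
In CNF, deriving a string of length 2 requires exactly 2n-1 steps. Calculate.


Chomsky Normal Form derivation:
String length n = 2
Each step either:
  - Splits a nonterminal into two (n-1 such steps)
  - Converts a nonterminal to terminal (n such steps)
Total = (n-1) + n = 2n - 1
= 2(2) - 1
= 4 - 1
= 3

3


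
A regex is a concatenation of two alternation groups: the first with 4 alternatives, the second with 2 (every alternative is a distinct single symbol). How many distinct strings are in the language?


First group: 4 alternatives
Second group: 2 alternatives
Concatenation: each choice from group 1 pairs with each from group 2
Total = 4 x 2 = 8

8


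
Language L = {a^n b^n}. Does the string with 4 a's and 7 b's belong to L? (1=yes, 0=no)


Language requires equal numbers of a's and b's
PDA pushes for each 'a', pops for each 'b'
Number of a's = 4
Number of b's = 7
4 != 7 -> Reject

0


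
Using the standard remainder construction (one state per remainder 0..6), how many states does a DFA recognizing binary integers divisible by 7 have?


Divisibility by 7 is tracked via the remainder mod 7: 0, 1, ..., 6
The construction assigns one state to each remainder
Number of remainders = 7

7


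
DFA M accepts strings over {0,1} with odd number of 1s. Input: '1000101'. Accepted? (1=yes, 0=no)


DFA has 2 states: q_even (start, accept=no) and q_odd
Processing string '1000101' character by character:
  Position 0: read '1', 1-count=1 -> q_odd
  Position 1: read '0', 1-count=1 -> q_odd (no change)
  Position 2: read '0', 1-count=1 -> q_odd (no change)
  Position 3: read '0', 1-count=1 -> q_odd (no change)
  Position 4: read '1', 1-count=2 -> q_even
  Position 5: read '0', 1-count=2 -> q_even (no change)
  Position 6: read '1', 1-count=3 -> q_odd
Final state: q_odd, total 1s = 3 (odd); the DFA requires an odd count -> accept

1


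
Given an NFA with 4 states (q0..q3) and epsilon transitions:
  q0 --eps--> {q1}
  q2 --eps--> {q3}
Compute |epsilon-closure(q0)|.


Starting from q0
Initialize closure = {q0}
Follow epsilon from q0 -> add q1
Final closure: {q0, q1}
Size = 2

2


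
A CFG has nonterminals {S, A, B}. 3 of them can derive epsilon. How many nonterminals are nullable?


Nonterminals: {S, A, B}
A nonterminal is nullable if it can derive epsilon
Counting nullable nonterminals: 3
Total nullable = 3

3


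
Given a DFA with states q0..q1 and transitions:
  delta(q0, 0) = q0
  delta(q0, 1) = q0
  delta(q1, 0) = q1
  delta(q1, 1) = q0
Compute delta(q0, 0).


Looking up transition function:
delta(q0, 0) in the table
Row: q0, Column: 0
Result: q0

q0


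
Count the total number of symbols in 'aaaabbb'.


String: 'aaaabbb'
Counting characters:
  'a' appears 4 time(s)
  'b' appears 3 time(s)
Total length = 4 + 3 = 7

7


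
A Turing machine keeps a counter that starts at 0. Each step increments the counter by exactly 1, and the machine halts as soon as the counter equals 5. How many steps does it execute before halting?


Counter starts at 0. Counting sequence:
  Step 1: counter = 1
  Step 2: counter = 2
  Step 3: counter = 3
  Step 4: counter = 4
  Step 5: counter = 5
Counter reached 5 -> halt
Total steps = 5

5


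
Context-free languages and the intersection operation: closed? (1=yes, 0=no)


CFL closure properties:
  Closed under: union, concatenation, Kleene star
  NOT closed under: intersection, complement
Operation 'intersection' is in not-closed list -> No (not closed)

0


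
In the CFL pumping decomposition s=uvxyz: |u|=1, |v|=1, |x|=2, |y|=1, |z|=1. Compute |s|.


|s| = |u| + |v| + |x| + |y| + |z|
= 1 + 1 + 2 + 1 + 1
= 2 + 2 + 2
= 4 + 2
= 6

6


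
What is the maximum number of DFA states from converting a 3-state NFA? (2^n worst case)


NFA has 3 states
Subset construction: each DFA state = subset of NFA states
Maximum subsets = 2^3
2^3 = 8

8


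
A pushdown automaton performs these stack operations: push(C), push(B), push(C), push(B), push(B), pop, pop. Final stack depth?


Tracing stack operations:
  push(C) -> stack = [C], depth=1
  push(B) -> stack = [C,B], depth=2
  push(C) -> stack = [C,B,C], depth=3
  push(B) -> stack = [C,B,C,B], depth=4
  push(B) -> stack = [C,B,C,B,B], depth=5
  pop -> removed B, stack = [C,B,C,B], depth=4
  pop -> removed B, stack = [C,B,C], depth=3
Final depth = 3

3


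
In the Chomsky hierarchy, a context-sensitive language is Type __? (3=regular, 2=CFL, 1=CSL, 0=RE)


Chomsky hierarchy levels:
  Type 3: Regular (DFA/NFA/regex)
  Type 2: Context-free (PDA)
  Type 1: Context-sensitive
  Type 0: Recursively enumerable (TM)
'context-sensitive' corresponds to Type 1

1


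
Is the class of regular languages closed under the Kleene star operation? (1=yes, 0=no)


Regular languages are closed under:
- Union (DFA product construction)
- Intersection (DFA product construction)
- Complement (swap accept/reject states)
- Concatenation (NFA construction)
- Kleene star (NFA construction)
Kleene star is in this list
Therefore: closed

1


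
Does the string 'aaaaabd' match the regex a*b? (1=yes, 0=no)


Pattern: a*b
String: 'aaaaabd'
Pattern requires: zero or more 'a's followed by exactly one 'b'
Found 5 leading 'a's
Remaining: 'bd'
Remaining is not 'b' -> no match
Result: 0

0


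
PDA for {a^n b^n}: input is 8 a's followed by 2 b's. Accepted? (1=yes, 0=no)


Language requires equal numbers of a's and b's
PDA pushes for each 'a', pops for each 'b'
Number of a's = 8
Number of b's = 2
8 != 2 -> Reject

0


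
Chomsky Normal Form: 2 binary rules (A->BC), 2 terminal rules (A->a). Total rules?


CNF allows two rule forms:
  A -> BC (binary): 2 rules
  A -> a (terminal): 2 rules
Total = 2 + 2 = 4

4


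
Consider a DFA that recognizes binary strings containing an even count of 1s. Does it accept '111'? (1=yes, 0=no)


DFA has 2 states: q_even (start, accept=yes) and q_odd
Processing string '111' character by character:
  Position 0: read '1', 1-count=1 -> q_odd
  Position 1: read '1', 1-count=2 -> q_even
  Position 2: read '1', 1-count=3 -> q_odd
Final state: q_odd, total 1s = 3 (odd); the DFA requires an even count -> reject

0


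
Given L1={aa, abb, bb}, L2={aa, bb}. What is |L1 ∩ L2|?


L1 = {aa, abb, bb}
L2 = {aa, bb}
Checking each string in L1 against L2:
  'aa': in L2? Yes
  'abb': in L2? No
  'bb': in L2? Yes
Intersection = {aa, bb}
|L1 ∩ L2| = 2

2


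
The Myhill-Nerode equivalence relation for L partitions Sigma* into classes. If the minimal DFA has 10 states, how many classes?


Myhill-Nerode theorem:
Number of equivalence classes = number of states in minimal DFA
Minimal DFA states = 10
Therefore equivalence classes = 10

10


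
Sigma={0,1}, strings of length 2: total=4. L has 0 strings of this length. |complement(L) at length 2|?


Alphabet: {0,1}
String length: 2
Total strings of length 2 = 2^2 = 4
Strings in L = 0
Complement = total - |L|
= 4 - 0
= 4

4


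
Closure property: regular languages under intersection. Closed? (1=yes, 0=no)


Regular languages are closed under:
- Union (DFA product construction)
- Intersection (DFA product construction)
- Complement (swap accept/reject states)
- Concatenation (NFA construction)
- Kleene star (NFA construction)
intersection is in this list
Therefore: closed

1


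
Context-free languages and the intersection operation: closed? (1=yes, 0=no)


CFL closure properties:
  Closed under: union, concatenation, Kleene star
  NOT closed under: intersection, complement
Operation 'intersection' is in not-closed list -> No (not closed)

0


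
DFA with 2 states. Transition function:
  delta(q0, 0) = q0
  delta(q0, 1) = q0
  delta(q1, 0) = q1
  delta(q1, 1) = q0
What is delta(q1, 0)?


Looking up transition function:
delta(q1, 0) in the table
Row: q1, Column: 0
Result: q1

q1


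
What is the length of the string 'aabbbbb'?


String: 'aabbbbb'
Counting characters:
  'a' appears 2 time(s)
  'b' appears 5 time(s)
Total length = 2 + 5 = 7

7


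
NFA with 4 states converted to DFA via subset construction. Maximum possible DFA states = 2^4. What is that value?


NFA has 4 states
Subset construction: each DFA state = subset of NFA states
Maximum subsets = 2^4
2^4 = 16

16


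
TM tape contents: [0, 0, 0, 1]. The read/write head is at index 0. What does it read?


Tape: [0, 0, 0, 1]
Positions: 0 1 2 3
Values:    0 0 0 1
Head at position 0
tape[0] = 0

0


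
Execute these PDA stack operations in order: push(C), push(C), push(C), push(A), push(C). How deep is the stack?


Tracing stack operations:
  push(C) -> stack = [C], depth=1
  push(C) -> stack = [C,C], depth=2
  push(C) -> stack = [C,C,C], depth=3
  push(A) -> stack = [C,C,C,A], depth=4
  push(C) -> stack = [C,C,C,A,C], depth=5
Final depth = 5

5


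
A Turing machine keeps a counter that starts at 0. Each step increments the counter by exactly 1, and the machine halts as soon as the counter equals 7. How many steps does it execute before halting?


Counter starts at 0. Counting sequence:
  Step 1: counter = 1
  Step 2: counter = 2
  Step 3: counter = 3
  Step 4: counter = 4
  Step 5: counter = 5
  Step 6: counter = 6
  Step 7: counter = 7
Counter reached 7 -> halt
Total steps = 7

7


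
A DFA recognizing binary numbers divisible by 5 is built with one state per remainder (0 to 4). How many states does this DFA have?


Divisibility by 5 is tracked via the remainder mod 5: 0, 1, ..., 4
The construction assigns one state to each remainder
Number of remainders = 5

5


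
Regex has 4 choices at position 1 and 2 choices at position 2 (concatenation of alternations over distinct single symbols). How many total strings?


First group: 4 alternatives
Second group: 2 alternatives
Concatenation: each choice from group 1 pairs with each from group 2
Total = 4 x 2 = 8

8


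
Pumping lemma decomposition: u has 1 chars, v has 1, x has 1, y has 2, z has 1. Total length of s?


|s| = |u| + |v| + |x| + |y| + |z|
= 1 + 1 + 1 + 2 + 1
= 2 + 1 + 3
= 3 + 3
= 6

6


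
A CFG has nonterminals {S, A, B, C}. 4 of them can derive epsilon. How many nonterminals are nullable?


Nonterminals: {S, A, B, C}
A nonterminal is nullable if it can derive epsilon
Counting nullable nonterminals: 4
Total nullable = 4

4


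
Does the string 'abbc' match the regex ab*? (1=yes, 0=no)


Pattern: ab*
String: 'abbc'
Pattern requires: exactly one 'a' followed by zero or more 'b's
First char is 'a' -> OK
Rest 'bbc': all b's? No
Result: 0

0


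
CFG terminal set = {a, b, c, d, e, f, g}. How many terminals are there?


Terminal symbols: a, b, c, d, e, f, g
Counting each: a (#1), b (#2), c (#3), d (#4), e (#5), f (#6), g (#7)
Total = 7

7


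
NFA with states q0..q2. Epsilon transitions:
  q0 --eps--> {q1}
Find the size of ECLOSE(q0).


Starting from q0
Initialize closure = {q0}
Follow epsilon from q0 -> add q1
Final closure: {q0, q1}
Size = 2

2


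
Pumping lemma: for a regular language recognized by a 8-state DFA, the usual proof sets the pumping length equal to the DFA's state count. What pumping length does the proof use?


Pumping lemma for regular languages (standard proof):
Take p = |Q|, the number of DFA states.
Any string of length >= |Q| passes through |Q|+1 states while reading its first |Q| symbols,
so by pigeonhole some state repeats, giving the loop that can be pumped.
Here |Q| = 8
Therefore the proof uses p = 8

8


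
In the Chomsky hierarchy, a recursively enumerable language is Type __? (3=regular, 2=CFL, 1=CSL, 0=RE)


Chomsky hierarchy levels:
  Type 3: Regular (DFA/NFA/regex)
  Type 2: Context-free (PDA)
  Type 1: Context-sensitive
  Type 0: Recursively enumerable (TM)
'recursively enumerable' corresponds to Type 0

0


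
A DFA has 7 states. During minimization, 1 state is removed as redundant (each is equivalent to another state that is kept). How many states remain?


Original DFA: 7 states
Redundant states removed: 1
Minimized states = original - removed
= 7 - 1
= 6

6


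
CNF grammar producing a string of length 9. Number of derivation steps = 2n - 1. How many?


Chomsky Normal Form derivation:
String length n = 9
Each step either:
  - Splits a nonterminal into two (n-1 such steps)
  - Converts a nonterminal to terminal (n such steps)
Total = (n-1) + n = 2n - 1
= 2(9) - 1
= 18 - 1
= 17

17


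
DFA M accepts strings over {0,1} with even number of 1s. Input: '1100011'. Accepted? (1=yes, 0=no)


DFA has 2 states: q_even (start, accept=yes) and q_odd
Processing string '1100011' character by character:
  Position 0: read '1', 1-count=1 -> q_odd
  Position 1: read '1', 1-count=2 -> q_even
  Position 2: read '0', 1-count=2 -> q_even (no change)
  Position 3: read '0', 1-count=2 -> q_even (no change)
  Position 4: read '0', 1-count=2 -> q_even (no change)
  Position 5: read '1', 1-count=3 -> q_odd
  Position 6: read '1', 1-count=4 -> q_even
Final state: q_even, total 1s = 4 (even); the DFA requires an even count -> accept

1


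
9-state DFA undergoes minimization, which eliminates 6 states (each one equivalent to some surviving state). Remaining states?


Original DFA: 9 states
Redundant states removed: 6
Minimized states = original - removed
= 9 - 6
= 3

3


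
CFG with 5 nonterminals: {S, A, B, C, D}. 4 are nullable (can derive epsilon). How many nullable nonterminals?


Nonterminals: {S, A, B, C, D}
A nonterminal is nullable if it can derive epsilon
Counting nullable nonterminals: 4
Total nullable = 4

4


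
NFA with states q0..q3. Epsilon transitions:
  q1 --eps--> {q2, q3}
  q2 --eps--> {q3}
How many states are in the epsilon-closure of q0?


Starting from q0
Initialize closure = {q0}
q0 has no outgoing epsilon transitions -> nothing to add
Final closure: {q0}
Size = 1

1


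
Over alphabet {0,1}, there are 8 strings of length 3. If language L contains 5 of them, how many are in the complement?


Alphabet: {0,1}
String length: 3
Total strings of length 3 = 2^3 = 8
Strings in L = 5
Complement = total - |L|
= 8 - 5
= 3

3


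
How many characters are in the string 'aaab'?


String: 'aaab'
Counting characters:
  'a' appears 3 time(s)
  'b' appears 1 time(s)
Total length = 3 + 1 = 4

4


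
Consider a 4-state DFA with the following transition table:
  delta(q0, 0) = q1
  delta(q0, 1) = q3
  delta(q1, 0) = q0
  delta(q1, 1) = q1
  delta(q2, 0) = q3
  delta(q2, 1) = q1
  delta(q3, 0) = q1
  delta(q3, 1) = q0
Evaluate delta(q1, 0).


Looking up transition function:
delta(q1, 0) in the table
Row: q1, Column: 0
Result: q0

q0


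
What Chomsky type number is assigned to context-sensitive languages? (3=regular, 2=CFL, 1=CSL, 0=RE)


Chomsky hierarchy levels:
  Type 3: Regular (DFA/NFA/regex)
  Type 2: Context-free (PDA)
  Type 1: Context-sensitive
  Type 0: Recursively enumerable (TM)
'context-sensitive' corresponds to Type 1

1


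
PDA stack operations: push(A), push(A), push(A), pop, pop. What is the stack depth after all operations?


Tracing stack operations:
  push(A) -> stack = [A], depth=1
  push(A) -> stack = [A,A], depth=2
  push(A) -> stack = [A,A,A], depth=3
  pop -> removed A, stack = [A,A], depth=2
  pop -> removed A, stack = [A], depth=1
Final depth = 1

1


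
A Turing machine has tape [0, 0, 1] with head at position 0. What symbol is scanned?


Tape: [0, 0, 1]
Positions: 0 1 2
Values:    0 0 1
Head at position 0
tape[0] = 0

0


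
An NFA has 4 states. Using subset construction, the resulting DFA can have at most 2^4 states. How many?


NFA has 4 states
Subset construction: each DFA state = subset of NFA states
Maximum subsets = 2^4
2^4 = 16

16


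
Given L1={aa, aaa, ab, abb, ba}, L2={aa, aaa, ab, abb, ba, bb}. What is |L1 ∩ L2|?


L1 = {aa, aaa, ab, abb, ba}
L2 = {aa, aaa, ab, abb, ba, bb}
Checking each string in L1 against L2:
  'aa': in L2? Yes
  'aaa': in L2? Yes
  'ab': in L2? Yes
  'abb': in L2? Yes
  'ba': in L2? Yes
Intersection = {aa, aaa, ab, abb, ba}
|L1 ∩ L2| = 5

5


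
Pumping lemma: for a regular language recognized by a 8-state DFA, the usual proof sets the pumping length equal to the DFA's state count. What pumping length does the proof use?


Pumping lemma for regular languages (standard proof):
Take p = |Q|, the number of DFA states.
Any string of length >= |Q| passes through |Q|+1 states while reading its first |Q| symbols,
so by pigeonhole some state repeats, giving the loop that can be pumped.
Here |Q| = 8
Therefore the proof uses p = 8

8


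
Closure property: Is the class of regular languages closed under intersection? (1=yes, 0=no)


Regular languages are closed under all standard operations:
- Union: Yes (product construction)
- Intersection: Yes (product construction)
- Complement: Yes (swap accept/reject)
- Concatenation: Yes (NFA construction)
Operation: intersection -> Closed

1


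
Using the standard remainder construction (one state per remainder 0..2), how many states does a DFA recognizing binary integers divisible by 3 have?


Divisibility by 3 is tracked via the remainder mod 3: 0, 1, ..., 2
The construction assigns one state to each remainder
Number of remainders = 3

3


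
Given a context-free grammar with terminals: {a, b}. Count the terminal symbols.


Terminal symbols: a, b
Counting each: a (#1), b (#2)
Total = 2

2


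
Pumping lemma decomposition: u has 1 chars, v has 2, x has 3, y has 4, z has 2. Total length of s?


|s| = |u| + |v| + |x| + |y| + |z|
= 1 + 2 + 3 + 4 + 2
= 3 + 3 + 6
= 6 + 6
= 12

12


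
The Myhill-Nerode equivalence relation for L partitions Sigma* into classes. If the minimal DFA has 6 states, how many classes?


Myhill-Nerode theorem:
Number of equivalence classes = number of states in minimal DFA
Minimal DFA states = 6
Therefore equivalence classes = 6

6


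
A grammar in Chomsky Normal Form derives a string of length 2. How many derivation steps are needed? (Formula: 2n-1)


Chomsky Normal Form derivation:
String length n = 2
Each step either:
  - Splits a nonterminal into two (n-1 such steps)
  - Converts a nonterminal to terminal (n such steps)
Total = (n-1) + n = 2n - 1
= 2(2) - 1
= 4 - 1
= 3

3


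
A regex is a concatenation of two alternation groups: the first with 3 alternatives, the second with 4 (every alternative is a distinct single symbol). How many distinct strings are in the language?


First group: 3 alternatives
Second group: 4 alternatives
Concatenation: each choice from group 1 pairs with each from group 2
Total = 3 x 4 = 12

12


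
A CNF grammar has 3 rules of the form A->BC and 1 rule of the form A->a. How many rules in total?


CNF allows two rule forms:
  A -> BC (binary): 3 rules
  A -> a (terminal): 1 rule
Total = 3 + 1 = 4

4


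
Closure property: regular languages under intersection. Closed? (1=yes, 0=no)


Regular languages are closed under:
- Union (DFA product construction)
- Intersection (DFA product construction)
- Complement (swap accept/reject states)
- Concatenation (NFA construction)
- Kleene star (NFA construction)
intersection is in this list
Therefore: closed

1


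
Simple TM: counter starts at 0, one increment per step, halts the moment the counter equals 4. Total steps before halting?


Counter starts at 0. Counting sequence:
  Step 1: counter = 1
  Step 2: counter = 2
  Step 3: counter = 3
  Step 4: counter = 4
Counter reached 4 -> halt
Total steps = 4

4


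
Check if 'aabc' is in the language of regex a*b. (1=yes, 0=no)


Pattern: a*b
String: 'aabc'
Pattern requires: zero or more 'a's followed by exactly one 'b'
Found 2 leading 'a's
Remaining: 'bc'
Remaining is not 'b' -> no match
Result: 0

0


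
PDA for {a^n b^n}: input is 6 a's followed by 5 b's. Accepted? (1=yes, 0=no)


Language requires equal numbers of a's and b's
PDA pushes for each 'a', pops for each 'b'
Number of a's = 6
Number of b's = 5
6 != 5 -> Reject

0


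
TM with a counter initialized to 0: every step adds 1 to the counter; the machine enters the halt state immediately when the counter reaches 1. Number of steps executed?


Counter starts at 0. Counting sequence:
  Step 1: counter = 1
Counter reached 1 -> halt
Total steps = 1

1


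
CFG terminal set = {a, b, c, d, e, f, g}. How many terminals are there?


Terminal symbols: a, b, c, d, e, f, g
Counting each: a (#1), b (#2), c (#3), d (#4), e (#5), f (#6), g (#7)
Total = 7

7


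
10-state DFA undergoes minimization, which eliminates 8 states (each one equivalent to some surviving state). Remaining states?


Original DFA: 10 states
Redundant states removed: 8
Minimized states = original - removed
= 10 - 8
= 2

2


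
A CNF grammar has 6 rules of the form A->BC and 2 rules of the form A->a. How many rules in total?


CNF allows two rule forms:
  A -> BC (binary): 6 rules
  A -> a (terminal): 2 rules
Total = 6 + 2 = 8

8


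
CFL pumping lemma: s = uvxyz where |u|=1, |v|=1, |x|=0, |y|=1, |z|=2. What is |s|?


|s| = |u| + |v| + |x| + |y| + |z|
= 1 + 1 + 0 + 1 + 2
= 2 + 0 + 3
= 2 + 3
= 5

5


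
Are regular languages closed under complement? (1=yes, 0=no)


Regular languages are closed under:
- Union (DFA product construction)
- Intersection (DFA product construction)
- Complement (swap accept/reject states)
- Concatenation (NFA construction)
- Kleene star (NFA construction)
complement is in this list
Therefore: closed

1


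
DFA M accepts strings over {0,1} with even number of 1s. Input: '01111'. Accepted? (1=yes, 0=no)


DFA has 2 states: q_even (start, accept=yes) and q_odd
Processing string '01111' character by character:
  Position 0: read '0', 1-count=0 -> q_even (no change)
  Position 1: read '1', 1-count=1 -> q_odd
  Position 2: read '1', 1-count=2 -> q_even
  Position 3: read '1', 1-count=3 -> q_odd
  Position 4: read '1', 1-count=4 -> q_even
Final state: q_even, total 1s = 4 (even); the DFA requires an even count -> accept

1


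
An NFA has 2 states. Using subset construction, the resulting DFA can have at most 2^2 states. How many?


NFA has 2 states
Subset construction: each DFA state = subset of NFA states
Maximum subsets = 2^2
2^2 = 4

4


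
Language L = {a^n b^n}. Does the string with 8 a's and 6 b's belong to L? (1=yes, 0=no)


Language requires equal numbers of a's and b's
PDA pushes for each 'a', pops for each 'b'
Number of a's = 8
Number of b's = 6
8 != 6 -> Reject

0


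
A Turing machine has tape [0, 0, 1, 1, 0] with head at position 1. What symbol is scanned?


Tape: [0, 0, 1, 1, 0]
Positions: 0 1 2 3 4
Values:    0 0 1 1 0
Head at position 1
tape[1] = 0

0


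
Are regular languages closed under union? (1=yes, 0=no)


Regular languages are closed under all standard operations:
- Union: Yes (product construction)
- Intersection: Yes (product construction)
- Complement: Yes (swap accept/reject)
- Concatenation: Yes (NFA construction)
Operation: union -> Closed

1


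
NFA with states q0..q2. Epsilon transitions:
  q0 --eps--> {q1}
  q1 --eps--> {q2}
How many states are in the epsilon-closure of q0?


Starting from q0
Initialize closure = {q0}
Follow epsilon from q0 -> add q1
Follow epsilon from q1 -> add q2
Final closure: {q0, q1, q2}
Size = 3

3


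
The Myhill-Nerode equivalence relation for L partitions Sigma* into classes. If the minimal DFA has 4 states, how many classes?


Myhill-Nerode theorem:
Number of equivalence classes = number of states in minimal DFA
Minimal DFA states = 4
Therefore equivalence classes = 4

4


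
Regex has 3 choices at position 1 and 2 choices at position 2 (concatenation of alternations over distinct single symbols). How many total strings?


First group: 3 alternatives
Second group: 2 alternatives
Concatenation: each choice from group 1 pairs with each from group 2
Total = 3 x 2 = 6

6


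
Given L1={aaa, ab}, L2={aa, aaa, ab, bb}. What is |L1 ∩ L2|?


L1 = {aaa, ab}
L2 = {aa, aaa, ab, bb}
Checking each string in L1 against L2:
  'aaa': in L2? Yes
  'ab': in L2? Yes
Intersection = {aaa, ab}
|L1 ∩ L2| = 2

2


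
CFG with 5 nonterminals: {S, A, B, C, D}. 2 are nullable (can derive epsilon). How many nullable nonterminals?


Nonterminals: {S, A, B, C, D}
A nonterminal is nullable if it can derive epsilon
Counting nullable nonterminals: 2
Total nullable = 2

2


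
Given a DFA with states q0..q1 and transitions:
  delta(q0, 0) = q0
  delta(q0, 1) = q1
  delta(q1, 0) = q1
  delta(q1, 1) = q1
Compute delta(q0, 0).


Looking up transition function:
delta(q0, 0) in the table
Row: q0, Column: 0
Result: q0

q0


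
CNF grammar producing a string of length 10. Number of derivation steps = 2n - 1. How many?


Chomsky Normal Form derivation:
String length n = 10
Each step either:
  - Splits a nonterminal into two (n-1 such steps)
  - Converts a nonterminal to terminal (n such steps)
Total = (n-1) + n = 2n - 1
= 2(10) - 1
= 20 - 1
= 19

19


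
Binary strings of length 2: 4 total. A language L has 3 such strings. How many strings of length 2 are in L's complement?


Alphabet: {0,1}
String length: 2
Total strings of length 2 = 2^2 = 4
Strings in L = 3
Complement = total - |L|
= 4 - 3
= 1

1


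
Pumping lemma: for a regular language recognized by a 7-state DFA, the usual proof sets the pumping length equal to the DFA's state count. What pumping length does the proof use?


Pumping lemma for regular languages (standard proof):
Take p = |Q|, the number of DFA states.
Any string of length >= |Q| passes through |Q|+1 states while reading its first |Q| symbols,
so by pigeonhole some state repeats, giving the loop that can be pumped.
Here |Q| = 7
Therefore the proof uses p = 7

7


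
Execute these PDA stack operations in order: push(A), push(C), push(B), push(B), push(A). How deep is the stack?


Tracing stack operations:
  push(A) -> stack = [A], depth=1
  push(C) -> stack = [A,C], depth=2
  push(B) -> stack = [A,C,B], depth=3
  push(B) -> stack = [A,C,B,B], depth=4
  push(A) -> stack = [A,C,B,B,A], depth=5
Final depth = 5

5


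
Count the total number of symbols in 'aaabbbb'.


String: 'aaabbbb'
Counting characters:
  'a' appears 3 time(s)
  'b' appears 4 time(s)
Total length = 3 + 4 = 7

7


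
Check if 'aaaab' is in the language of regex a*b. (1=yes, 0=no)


Pattern: a*b
String: 'aaaab'
Pattern requires: zero or more 'a's followed by exactly one 'b'
Found 4 leading 'a's
Remaining: 'b'
Remaining is exactly 'b' -> match
Result: 1

1


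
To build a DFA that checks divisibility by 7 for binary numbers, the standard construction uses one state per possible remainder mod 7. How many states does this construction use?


Divisibility by 7 is tracked via the remainder mod 7: 0, 1, ..., 6
The construction assigns one state to each remainder
Number of remainders = 7

7


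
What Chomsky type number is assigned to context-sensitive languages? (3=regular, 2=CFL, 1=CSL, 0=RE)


Chomsky hierarchy levels:
  Type 3: Regular (DFA/NFA/regex)
  Type 2: Context-free (PDA)
  Type 1: Context-sensitive
  Type 0: Recursively enumerable (TM)
'context-sensitive' corresponds to Type 1

1


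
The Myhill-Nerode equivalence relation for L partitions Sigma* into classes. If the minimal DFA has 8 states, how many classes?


Myhill-Nerode theorem:
Number of equivalence classes = number of states in minimal DFA
Minimal DFA states = 8
Therefore equivalence classes = 8

8


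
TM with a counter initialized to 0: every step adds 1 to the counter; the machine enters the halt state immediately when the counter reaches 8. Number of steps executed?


Counter starts at 0. Counting sequence:
  Step 1: counter = 1
  Step 2: counter = 2
  Step 3: counter = 3
  Step 4: counter = 4
  Step 5: counter = 5
  Step 6: counter = 6
  Step 7: counter = 7
  Step 8: counter = 8
Counter reached 8 -> halt
Total steps = 8

8


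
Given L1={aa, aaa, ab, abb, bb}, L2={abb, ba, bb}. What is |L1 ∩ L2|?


L1 = {aa, aaa, ab, abb, bb}
L2 = {abb, ba, bb}
Checking each string in L1 against L2:
  'aa': in L2? No
  'aaa': in L2? No
  'ab': in L2? No
  'abb': in L2? Yes
  'bb': in L2? Yes
Intersection = {abb, bb}
|L1 ∩ L2| = 2

2


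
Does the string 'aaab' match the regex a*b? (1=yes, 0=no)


Pattern: a*b
String: 'aaab'
Pattern requires: zero or more 'a's followed by exactly one 'b'
Found 3 leading 'a's
Remaining: 'b'
Remaining is exactly 'b' -> match
Result: 1

1


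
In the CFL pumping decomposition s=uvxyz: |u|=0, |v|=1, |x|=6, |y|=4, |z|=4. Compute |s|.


|s| = |u| + |v| + |x| + |y| + |z|
= 0 + 1 + 6 + 4 + 4
= 1 + 6 + 8
= 7 + 8
= 15

15


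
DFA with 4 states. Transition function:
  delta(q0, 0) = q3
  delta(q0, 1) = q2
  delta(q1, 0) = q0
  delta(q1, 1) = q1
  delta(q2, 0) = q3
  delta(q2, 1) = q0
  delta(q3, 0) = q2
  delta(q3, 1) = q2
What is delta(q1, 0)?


Looking up transition function:
delta(q1, 0) in the table
Row: q1, Column: 0
Result: q0

q0


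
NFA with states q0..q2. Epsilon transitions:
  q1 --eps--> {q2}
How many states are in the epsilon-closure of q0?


Starting from q0
Initialize closure = {q0}
q0 has no outgoing epsilon transitions -> nothing to add
Final closure: {q0}
Size = 1

1


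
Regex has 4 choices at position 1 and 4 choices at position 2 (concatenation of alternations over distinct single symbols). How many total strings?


First group: 4 alternatives
Second group: 4 alternatives
Concatenation: each choice from group 1 pairs with each from group 2
Total = 4 x 4 = 16

16


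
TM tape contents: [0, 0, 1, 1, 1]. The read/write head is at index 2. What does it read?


Tape: [0, 0, 1, 1, 1]
Positions: 0 1 2 3 4
Values:    0 0 1 1 1
Head at position 2
tape[2] = 1

1


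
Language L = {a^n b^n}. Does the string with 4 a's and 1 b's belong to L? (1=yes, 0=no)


Language requires equal numbers of a's and b's
PDA pushes for each 'a', pops for each 'b'
Number of a's = 4
Number of b's = 1
4 != 1 -> Reject

0
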